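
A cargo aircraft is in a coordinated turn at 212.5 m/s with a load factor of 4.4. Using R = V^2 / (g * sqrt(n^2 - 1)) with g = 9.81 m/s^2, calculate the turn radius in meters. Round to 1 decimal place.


Step 1: V^2 = 212.5^2 = 45156.25
Step 2: n^2 - 1 = 4.4^2 - 1 = 18.36
Step 3: sqrt(18.36) = 4.284857
Step 4: R = 45156.25 / (9.81 * 4.284857) = 1074.3 m

1074.3


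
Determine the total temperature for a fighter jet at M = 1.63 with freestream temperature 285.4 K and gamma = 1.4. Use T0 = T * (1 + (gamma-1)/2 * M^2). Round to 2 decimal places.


Step 1: (gamma-1)/2 = 0.2
Step 2: M^2 = 2.6569
Step 3: 1 + 0.2 * 2.6569 = 1.53138
Step 4: T0 = 285.4 * 1.53138 = 437.06 K

437.06


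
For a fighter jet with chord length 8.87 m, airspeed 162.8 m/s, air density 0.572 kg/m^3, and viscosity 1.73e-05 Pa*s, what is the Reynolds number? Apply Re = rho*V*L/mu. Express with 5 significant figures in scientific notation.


Step 1: Numerator = rho * V * L = 0.572 * 162.8 * 8.87 = 825.988592
Step 2: Re = 825.988592 / 1.73e-05
Step 3: Re = 4.7745e+07

4.7745e+07


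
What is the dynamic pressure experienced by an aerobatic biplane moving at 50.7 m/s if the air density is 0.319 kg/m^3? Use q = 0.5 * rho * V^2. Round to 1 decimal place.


Step 1: V^2 = 50.7^2 = 2570.49
Step 2: q = 0.5 * 0.319 * 2570.49
Step 3: q = 410.0 Pa

410.0


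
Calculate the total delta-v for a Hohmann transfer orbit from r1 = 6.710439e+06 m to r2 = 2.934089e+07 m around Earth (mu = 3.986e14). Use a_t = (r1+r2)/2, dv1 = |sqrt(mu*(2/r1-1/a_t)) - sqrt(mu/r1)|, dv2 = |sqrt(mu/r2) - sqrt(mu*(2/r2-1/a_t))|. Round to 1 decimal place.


Step 1: Transfer semi-major axis a_t = (6.710439e+06 + 2.934089e+07) / 2 = 1.802566e+07 m
Step 2: v1 (circular at r1) = sqrt(mu/r1) = 7707.14 m/s
Step 3: v_t1 = sqrt(mu*(2/r1 - 1/a_t)) = 9832.96 m/s
Step 4: dv1 = |9832.96 - 7707.14| = 2125.82 m/s
Step 5: v2 (circular at r2) = 3685.8 m/s, v_t2 = 2248.86 m/s
Step 6: dv2 = |3685.8 - 2248.86| = 1436.95 m/s
Step 7: Total delta-v = 2125.82 + 1436.95 = 3562.8 m/s

3562.8


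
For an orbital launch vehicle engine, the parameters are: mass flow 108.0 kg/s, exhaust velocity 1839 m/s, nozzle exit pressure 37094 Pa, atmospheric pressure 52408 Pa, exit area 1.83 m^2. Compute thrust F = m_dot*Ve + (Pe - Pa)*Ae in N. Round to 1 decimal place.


Step 1: Momentum thrust = m_dot * Ve = 108.0 * 1839 = 198612.0 N
Step 2: Pressure thrust = (Pe - Pa) * Ae = (37094 - 52408) * 1.83 = -28024.62 N
Step 3: Total thrust F = 198612.0 + -28024.62 = 170587.4 N

170587.4


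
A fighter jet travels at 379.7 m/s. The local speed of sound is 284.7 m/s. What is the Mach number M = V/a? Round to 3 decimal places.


Step 1: M = V / a = 379.7 / 284.7
Step 2: M = 1.334

1.334


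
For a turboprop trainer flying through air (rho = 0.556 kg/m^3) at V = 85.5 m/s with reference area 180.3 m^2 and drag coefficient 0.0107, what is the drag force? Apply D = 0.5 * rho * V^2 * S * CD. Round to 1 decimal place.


Step 1: Dynamic pressure q = 0.5 * 0.556 * 85.5^2 = 2032.2495 Pa
Step 2: Drag D = q * S * CD = 2032.2495 * 180.3 * 0.0107
Step 3: D = 3920.6 N

3920.6


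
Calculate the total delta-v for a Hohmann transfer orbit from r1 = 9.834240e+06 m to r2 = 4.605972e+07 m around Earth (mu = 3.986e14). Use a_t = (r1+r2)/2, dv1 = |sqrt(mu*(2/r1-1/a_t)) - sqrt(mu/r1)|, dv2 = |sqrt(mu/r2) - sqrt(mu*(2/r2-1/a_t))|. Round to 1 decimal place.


Step 1: Transfer semi-major axis a_t = (9.834240e+06 + 4.605972e+07) / 2 = 2.794698e+07 m
Step 2: v1 (circular at r1) = sqrt(mu/r1) = 6366.46 m/s
Step 3: v_t1 = sqrt(mu*(2/r1 - 1/a_t)) = 8173.19 m/s
Step 4: dv1 = |8173.19 - 6366.46| = 1806.72 m/s
Step 5: v2 (circular at r2) = 2941.77 m/s, v_t2 = 1745.06 m/s
Step 6: dv2 = |2941.77 - 1745.06| = 1196.7 m/s
Step 7: Total delta-v = 1806.72 + 1196.7 = 3003.4 m/s

3003.4


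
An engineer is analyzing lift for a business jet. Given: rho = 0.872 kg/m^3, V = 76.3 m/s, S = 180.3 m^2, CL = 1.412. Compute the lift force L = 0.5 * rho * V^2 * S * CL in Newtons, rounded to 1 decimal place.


Step 1: Calculate dynamic pressure q = 0.5 * 0.872 * 76.3^2 = 0.5 * 0.872 * 5821.69 = 2538.2568 Pa
Step 2: Multiply by wing area and lift coefficient: L = 2538.2568 * 180.3 * 1.412
Step 3: L = 457647.7083 * 1.412 = 646198.6 N

646198.6


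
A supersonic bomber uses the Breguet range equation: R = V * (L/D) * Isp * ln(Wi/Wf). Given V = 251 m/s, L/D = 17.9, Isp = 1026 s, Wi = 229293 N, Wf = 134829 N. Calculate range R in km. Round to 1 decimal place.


Step 1: Coefficient = V * (L/D) * Isp = 251 * 17.9 * 1026 = 4609715.4 m
Step 2: Wi/Wf = 229293 / 134829 = 1.700621
Step 3: ln(1.700621) = 0.530993
Step 4: R = 4609715.4 * 0.530993 = 2447728.2 m = 2447.7 km

2447.7


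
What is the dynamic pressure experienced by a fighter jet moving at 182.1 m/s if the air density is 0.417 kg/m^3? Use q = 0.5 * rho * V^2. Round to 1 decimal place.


Step 1: V^2 = 182.1^2 = 33160.41
Step 2: q = 0.5 * 0.417 * 33160.41
Step 3: q = 6913.9 Pa

6913.9


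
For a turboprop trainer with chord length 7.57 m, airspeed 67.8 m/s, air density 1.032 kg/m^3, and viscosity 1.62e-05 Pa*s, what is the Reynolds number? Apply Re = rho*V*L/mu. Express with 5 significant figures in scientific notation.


Step 1: Numerator = rho * V * L = 1.032 * 67.8 * 7.57 = 529.669872
Step 2: Re = 529.669872 / 1.62e-05
Step 3: Re = 3.2696e+07

3.2696e+07


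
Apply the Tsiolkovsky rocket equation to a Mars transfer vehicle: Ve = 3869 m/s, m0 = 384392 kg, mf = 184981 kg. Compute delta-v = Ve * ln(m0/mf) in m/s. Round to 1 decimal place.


Step 1: Mass ratio m0/mf = 384392 / 184981 = 2.078008
Step 2: ln(2.078008) = 0.73141
Step 3: delta-v = 3869 * 0.73141 = 2829.8 m/s

2829.8


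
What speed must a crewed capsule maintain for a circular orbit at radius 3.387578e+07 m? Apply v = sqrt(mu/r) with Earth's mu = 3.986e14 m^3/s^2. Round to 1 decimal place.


Step 1: mu / r = 3.986e14 / 3.387578e+07 = 11766518.734
Step 2: v = sqrt(11766518.734) = 3430.2 m/s

3430.2


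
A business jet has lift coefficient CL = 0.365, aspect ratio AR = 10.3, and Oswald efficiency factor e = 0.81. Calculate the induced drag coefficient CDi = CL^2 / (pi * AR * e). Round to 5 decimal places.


Step 1: CL^2 = 0.365^2 = 0.133225
Step 2: pi * AR * e = 3.14159 * 10.3 * 0.81 = 26.210308
Step 3: CDi = 0.133225 / 26.210308 = 0.00508

0.00508


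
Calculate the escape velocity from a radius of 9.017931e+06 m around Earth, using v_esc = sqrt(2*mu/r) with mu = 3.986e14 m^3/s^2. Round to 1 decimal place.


Step 1: 2*mu/r = 2 * 3.986e14 / 9.017931e+06 = 88401652.2193
Step 2: v_esc = sqrt(88401652.2193) = 9402.2 m/s

9402.2


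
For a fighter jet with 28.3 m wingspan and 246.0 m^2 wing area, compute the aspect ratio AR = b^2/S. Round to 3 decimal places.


Step 1: b^2 = 28.3^2 = 800.89
Step 2: AR = 800.89 / 246.0 = 3.256

3.256


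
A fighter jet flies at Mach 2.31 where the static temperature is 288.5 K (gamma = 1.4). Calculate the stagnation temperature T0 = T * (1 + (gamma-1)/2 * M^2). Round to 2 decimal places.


Step 1: (gamma-1)/2 = 0.2
Step 2: M^2 = 5.3361
Step 3: 1 + 0.2 * 5.3361 = 2.06722
Step 4: T0 = 288.5 * 2.06722 = 596.39 K

596.39


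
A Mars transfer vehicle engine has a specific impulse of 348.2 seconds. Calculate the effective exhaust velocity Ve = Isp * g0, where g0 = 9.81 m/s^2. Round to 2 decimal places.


Step 1: Ve = Isp * g0 = 348.2 * 9.81
Step 2: Ve = 3415.84 m/s

3415.84


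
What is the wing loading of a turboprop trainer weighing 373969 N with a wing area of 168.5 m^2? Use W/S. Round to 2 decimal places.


Step 1: Wing loading = W / S = 373969 / 168.5
Step 2: Wing loading = 2219.40 N/m^2

2219.40


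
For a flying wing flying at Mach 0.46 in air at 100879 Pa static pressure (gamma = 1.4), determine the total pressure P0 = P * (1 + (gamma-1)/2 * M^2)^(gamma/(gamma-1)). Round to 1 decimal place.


Step 1: (gamma-1)/2 * M^2 = 0.2 * 0.2116 = 0.04232
Step 2: 1 + 0.04232 = 1.04232
Step 3: Exponent gamma/(gamma-1) = 3.5
Step 4: P0 = 100879 * 1.04232^3.5 = 116628.5 Pa

116628.5


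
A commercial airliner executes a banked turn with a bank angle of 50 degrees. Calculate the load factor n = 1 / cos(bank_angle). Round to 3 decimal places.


Step 1: Convert 50 degrees to radians = 0.872665
Step 2: cos(50 deg) = 0.642788
Step 3: n = 1 / 0.642788 = 1.556

1.556


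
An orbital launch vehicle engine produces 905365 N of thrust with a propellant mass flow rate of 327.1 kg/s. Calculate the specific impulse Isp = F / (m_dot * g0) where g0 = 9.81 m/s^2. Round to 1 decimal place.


Step 1: m_dot * g0 = 327.1 * 9.81 = 3208.85
Step 2: Isp = 905365 / 3208.85 = 282.1 s

282.1


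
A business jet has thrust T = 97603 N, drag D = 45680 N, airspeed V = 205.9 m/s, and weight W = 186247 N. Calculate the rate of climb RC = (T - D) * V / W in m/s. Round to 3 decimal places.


Step 1: Excess thrust = T - D = 97603 - 45680 = 51923 N
Step 2: Excess power = 51923 * 205.9 = 10690945.7 W
Step 3: RC = 10690945.7 / 186247 = 57.402 m/s

57.402


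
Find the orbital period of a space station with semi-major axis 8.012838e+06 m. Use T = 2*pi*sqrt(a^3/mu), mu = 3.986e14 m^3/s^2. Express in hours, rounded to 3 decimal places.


Step 1: a^3 / mu = 5.144689e+20 / 3.986e14 = 1.290690e+06
Step 2: sqrt(1.290690e+06) = 1136.0852 s
Step 3: T = 2*pi * 1136.0852 = 7138.23 s
Step 4: T in hours = 7138.23 / 3600 = 1.983 hours

1.983


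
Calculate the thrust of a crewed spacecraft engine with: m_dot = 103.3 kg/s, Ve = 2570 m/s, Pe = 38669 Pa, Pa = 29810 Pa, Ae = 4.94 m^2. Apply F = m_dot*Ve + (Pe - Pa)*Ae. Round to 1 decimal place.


Step 1: Momentum thrust = m_dot * Ve = 103.3 * 2570 = 265481.0 N
Step 2: Pressure thrust = (Pe - Pa) * Ae = (38669 - 29810) * 4.94 = 43763.46 N
Step 3: Total thrust F = 265481.0 + 43763.46 = 309244.5 N

309244.5


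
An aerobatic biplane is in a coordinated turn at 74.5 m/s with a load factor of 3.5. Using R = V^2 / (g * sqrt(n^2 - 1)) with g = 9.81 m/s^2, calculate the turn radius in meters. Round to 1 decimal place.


Step 1: V^2 = 74.5^2 = 5550.25
Step 2: n^2 - 1 = 3.5^2 - 1 = 11.25
Step 3: sqrt(11.25) = 3.354102
Step 4: R = 5550.25 / (9.81 * 3.354102) = 168.7 m

168.7


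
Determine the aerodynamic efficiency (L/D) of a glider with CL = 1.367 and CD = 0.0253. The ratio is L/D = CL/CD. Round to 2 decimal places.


Step 1: L/D = CL / CD = 1.367 / 0.0253
Step 2: L/D = 54.03

54.03


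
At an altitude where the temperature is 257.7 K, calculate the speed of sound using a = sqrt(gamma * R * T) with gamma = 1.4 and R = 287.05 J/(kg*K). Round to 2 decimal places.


Step 1: gamma * R * T = 1.4 * 287.05 * 257.7 = 103561.899
Step 2: a = sqrt(103561.899) = 321.81 m/s

321.81


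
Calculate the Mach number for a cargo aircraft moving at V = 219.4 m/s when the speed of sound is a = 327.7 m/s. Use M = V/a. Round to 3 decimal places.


Step 1: M = V / a = 219.4 / 327.7
Step 2: M = 0.670

0.670


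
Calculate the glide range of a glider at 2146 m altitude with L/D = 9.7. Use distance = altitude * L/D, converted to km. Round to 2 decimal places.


Step 1: Glide distance = altitude * L/D = 2146 * 9.7 = 20816.2 m
Step 2: Convert to km: 20816.2 / 1000 = 20.82 km

20.82


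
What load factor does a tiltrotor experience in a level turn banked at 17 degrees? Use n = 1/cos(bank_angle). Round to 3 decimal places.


Step 1: Convert 17 degrees to radians = 0.296706
Step 2: cos(17 deg) = 0.956305
Step 3: n = 1 / 0.956305 = 1.046

1.046


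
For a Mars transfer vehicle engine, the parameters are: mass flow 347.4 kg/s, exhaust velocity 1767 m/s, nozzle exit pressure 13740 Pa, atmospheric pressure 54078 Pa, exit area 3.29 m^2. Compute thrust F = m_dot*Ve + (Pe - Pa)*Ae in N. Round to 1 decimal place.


Step 1: Momentum thrust = m_dot * Ve = 347.4 * 1767 = 613855.8 N
Step 2: Pressure thrust = (Pe - Pa) * Ae = (13740 - 54078) * 3.29 = -132712.02 N
Step 3: Total thrust F = 613855.8 + -132712.02 = 481143.8 N

481143.8


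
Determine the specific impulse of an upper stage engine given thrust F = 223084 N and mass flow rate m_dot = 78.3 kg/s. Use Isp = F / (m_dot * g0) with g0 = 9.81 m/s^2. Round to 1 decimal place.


Step 1: m_dot * g0 = 78.3 * 9.81 = 768.12
Step 2: Isp = 223084 / 768.12 = 290.4 s

290.4


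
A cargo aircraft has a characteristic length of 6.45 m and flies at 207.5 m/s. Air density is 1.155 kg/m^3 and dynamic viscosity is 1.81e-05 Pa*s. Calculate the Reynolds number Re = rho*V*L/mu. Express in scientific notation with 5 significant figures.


Step 1: Numerator = rho * V * L = 1.155 * 207.5 * 6.45 = 1545.823125
Step 2: Re = 1545.823125 / 1.81e-05
Step 3: Re = 8.5405e+07

8.5405e+07


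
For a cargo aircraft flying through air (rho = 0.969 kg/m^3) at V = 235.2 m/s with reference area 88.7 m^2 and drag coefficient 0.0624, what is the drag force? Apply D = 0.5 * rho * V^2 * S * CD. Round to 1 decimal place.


Step 1: Dynamic pressure q = 0.5 * 0.969 * 235.2^2 = 26802.0749 Pa
Step 2: Drag D = q * S * CD = 26802.0749 * 88.7 * 0.0624
Step 3: D = 148346.3 N

148346.3


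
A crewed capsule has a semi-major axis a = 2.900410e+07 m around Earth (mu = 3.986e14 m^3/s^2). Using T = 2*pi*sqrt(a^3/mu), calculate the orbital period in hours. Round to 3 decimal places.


Step 1: a^3 / mu = 2.439935e+22 / 3.986e14 = 6.121261e+07
Step 2: sqrt(6.121261e+07) = 7823.8487 s
Step 3: T = 2*pi * 7823.8487 = 49158.69 s
Step 4: T in hours = 49158.69 / 3600 = 13.655 hours

13.655


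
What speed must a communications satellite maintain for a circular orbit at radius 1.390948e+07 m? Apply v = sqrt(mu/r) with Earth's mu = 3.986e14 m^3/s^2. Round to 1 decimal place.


Step 1: mu / r = 3.986e14 / 1.390948e+07 = 28656714.7011
Step 2: v = sqrt(28656714.7011) = 5353.2 m/s

5353.2


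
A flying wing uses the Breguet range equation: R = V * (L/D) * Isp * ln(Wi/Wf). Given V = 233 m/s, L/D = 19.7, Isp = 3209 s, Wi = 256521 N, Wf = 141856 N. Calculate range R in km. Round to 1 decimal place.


Step 1: Coefficient = V * (L/D) * Isp = 233 * 19.7 * 3209 = 14729630.9 m
Step 2: Wi/Wf = 256521 / 141856 = 1.80832
Step 3: ln(1.80832) = 0.592398
Step 4: R = 14729630.9 * 0.592398 = 8725805.0 m = 8725.8 km

8725.8


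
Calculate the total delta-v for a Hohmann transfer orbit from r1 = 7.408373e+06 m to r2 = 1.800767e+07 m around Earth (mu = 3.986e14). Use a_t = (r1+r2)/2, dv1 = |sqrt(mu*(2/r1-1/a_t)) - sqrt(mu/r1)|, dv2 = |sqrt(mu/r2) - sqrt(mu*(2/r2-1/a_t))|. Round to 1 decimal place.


Step 1: Transfer semi-major axis a_t = (7.408373e+06 + 1.800767e+07) / 2 = 1.270802e+07 m
Step 2: v1 (circular at r1) = sqrt(mu/r1) = 7335.12 m/s
Step 3: v_t1 = sqrt(mu*(2/r1 - 1/a_t)) = 8731.66 m/s
Step 4: dv1 = |8731.66 - 7335.12| = 1396.54 m/s
Step 5: v2 (circular at r2) = 4704.79 m/s, v_t2 = 3592.22 m/s
Step 6: dv2 = |4704.79 - 3592.22| = 1112.57 m/s
Step 7: Total delta-v = 1396.54 + 1112.57 = 2509.1 m/s

2509.1


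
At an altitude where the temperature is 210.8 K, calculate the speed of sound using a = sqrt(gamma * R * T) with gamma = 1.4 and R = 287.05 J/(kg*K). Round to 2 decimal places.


Step 1: gamma * R * T = 1.4 * 287.05 * 210.8 = 84714.196
Step 2: a = sqrt(84714.196) = 291.06 m/s

291.06


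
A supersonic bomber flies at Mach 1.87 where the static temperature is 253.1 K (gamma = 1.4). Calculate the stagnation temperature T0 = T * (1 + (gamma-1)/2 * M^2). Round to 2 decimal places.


Step 1: (gamma-1)/2 = 0.2
Step 2: M^2 = 3.4969
Step 3: 1 + 0.2 * 3.4969 = 1.69938
Step 4: T0 = 253.1 * 1.69938 = 430.11 K

430.11


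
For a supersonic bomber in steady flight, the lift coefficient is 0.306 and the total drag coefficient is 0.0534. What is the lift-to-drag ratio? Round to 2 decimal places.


Step 1: L/D = CL / CD = 0.306 / 0.0534
Step 2: L/D = 5.73

5.73


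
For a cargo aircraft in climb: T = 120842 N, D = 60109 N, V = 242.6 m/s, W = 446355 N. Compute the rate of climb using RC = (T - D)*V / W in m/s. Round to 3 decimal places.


Step 1: Excess thrust = T - D = 120842 - 60109 = 60733 N
Step 2: Excess power = 60733 * 242.6 = 14733825.8 W
Step 3: RC = 14733825.8 / 446355 = 33.009 m/s

33.009


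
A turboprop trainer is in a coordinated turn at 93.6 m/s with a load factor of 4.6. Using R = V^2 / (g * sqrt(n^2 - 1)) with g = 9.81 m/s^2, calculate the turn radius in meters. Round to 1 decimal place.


Step 1: V^2 = 93.6^2 = 8760.96
Step 2: n^2 - 1 = 4.6^2 - 1 = 20.16
Step 3: sqrt(20.16) = 4.489989
Step 4: R = 8760.96 / (9.81 * 4.489989) = 198.9 m

198.9


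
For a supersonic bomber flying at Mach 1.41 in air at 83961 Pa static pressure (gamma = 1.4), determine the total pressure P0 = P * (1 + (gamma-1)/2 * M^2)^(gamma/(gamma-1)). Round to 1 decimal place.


Step 1: (gamma-1)/2 * M^2 = 0.2 * 1.9881 = 0.39762
Step 2: 1 + 0.39762 = 1.39762
Step 3: Exponent gamma/(gamma-1) = 3.5
Step 4: P0 = 83961 * 1.39762^3.5 = 270981.4 Pa

270981.4


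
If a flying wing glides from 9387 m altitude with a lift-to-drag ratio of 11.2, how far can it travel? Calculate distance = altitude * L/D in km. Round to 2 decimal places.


Step 1: Glide distance = altitude * L/D = 9387 * 11.2 = 105134.4 m
Step 2: Convert to km: 105134.4 / 1000 = 105.13 km

105.13


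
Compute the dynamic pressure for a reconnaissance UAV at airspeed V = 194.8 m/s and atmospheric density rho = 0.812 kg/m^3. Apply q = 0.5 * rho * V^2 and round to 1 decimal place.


Step 1: V^2 = 194.8^2 = 37947.04
Step 2: q = 0.5 * 0.812 * 37947.04
Step 3: q = 15406.5 Pa

15406.5


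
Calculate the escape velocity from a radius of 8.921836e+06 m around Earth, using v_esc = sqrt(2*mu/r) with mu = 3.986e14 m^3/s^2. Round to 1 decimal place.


Step 1: 2*mu/r = 2 * 3.986e14 / 8.921836e+06 = 89353805.6517
Step 2: v_esc = sqrt(89353805.6517) = 9452.7 m/s

9452.7


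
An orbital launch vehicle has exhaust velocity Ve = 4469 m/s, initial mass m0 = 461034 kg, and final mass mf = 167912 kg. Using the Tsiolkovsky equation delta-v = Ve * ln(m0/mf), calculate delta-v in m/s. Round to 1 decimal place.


Step 1: Mass ratio m0/mf = 461034 / 167912 = 2.745688
Step 2: ln(2.745688) = 1.010032
Step 3: delta-v = 4469 * 1.010032 = 4513.8 m/s

4513.8


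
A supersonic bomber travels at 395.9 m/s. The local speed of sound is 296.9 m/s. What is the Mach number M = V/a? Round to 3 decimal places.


Step 1: M = V / a = 395.9 / 296.9
Step 2: M = 1.333

1.333


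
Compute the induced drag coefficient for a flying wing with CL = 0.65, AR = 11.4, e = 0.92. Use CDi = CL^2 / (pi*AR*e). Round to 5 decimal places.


Step 1: CL^2 = 0.65^2 = 0.4225
Step 2: pi * AR * e = 3.14159 * 11.4 * 0.92 = 32.949024
Step 3: CDi = 0.4225 / 32.949024 = 0.01282

0.01282


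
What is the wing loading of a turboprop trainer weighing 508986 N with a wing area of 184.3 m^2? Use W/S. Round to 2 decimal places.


Step 1: Wing loading = W / S = 508986 / 184.3
Step 2: Wing loading = 2761.73 N/m^2

2761.73


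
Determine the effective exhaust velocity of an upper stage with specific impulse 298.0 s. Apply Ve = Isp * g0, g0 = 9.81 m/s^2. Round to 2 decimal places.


Step 1: Ve = Isp * g0 = 298.0 * 9.81
Step 2: Ve = 2923.38 m/s

2923.38


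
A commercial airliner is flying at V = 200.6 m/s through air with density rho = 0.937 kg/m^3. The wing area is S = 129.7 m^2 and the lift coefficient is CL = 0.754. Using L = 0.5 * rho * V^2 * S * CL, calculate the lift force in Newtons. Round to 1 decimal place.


Step 1: Calculate dynamic pressure q = 0.5 * 0.937 * 200.6^2 = 0.5 * 0.937 * 40240.36 = 18852.6087 Pa
Step 2: Multiply by wing area and lift coefficient: L = 18852.6087 * 129.7 * 0.754
Step 3: L = 2445183.3432 * 0.754 = 1843668.2 N

1843668.2


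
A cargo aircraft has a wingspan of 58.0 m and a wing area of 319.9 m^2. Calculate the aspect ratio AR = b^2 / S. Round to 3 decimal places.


Step 1: b^2 = 58.0^2 = 3364.0
Step 2: AR = 3364.0 / 319.9 = 10.516

10.516


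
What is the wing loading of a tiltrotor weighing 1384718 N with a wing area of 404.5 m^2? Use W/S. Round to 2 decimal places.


Step 1: Wing loading = W / S = 1384718 / 404.5
Step 2: Wing loading = 3423.28 N/m^2

3423.28


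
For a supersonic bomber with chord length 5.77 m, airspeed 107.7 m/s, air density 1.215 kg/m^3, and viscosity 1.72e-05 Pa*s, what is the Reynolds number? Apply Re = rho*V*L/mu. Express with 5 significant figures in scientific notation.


Step 1: Numerator = rho * V * L = 1.215 * 107.7 * 5.77 = 755.036235
Step 2: Re = 755.036235 / 1.72e-05
Step 3: Re = 4.3897e+07

4.3897e+07


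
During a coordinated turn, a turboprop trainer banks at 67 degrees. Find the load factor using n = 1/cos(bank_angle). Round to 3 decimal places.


Step 1: Convert 67 degrees to radians = 1.169371
Step 2: cos(67 deg) = 0.390731
Step 3: n = 1 / 0.390731 = 2.559

2.559


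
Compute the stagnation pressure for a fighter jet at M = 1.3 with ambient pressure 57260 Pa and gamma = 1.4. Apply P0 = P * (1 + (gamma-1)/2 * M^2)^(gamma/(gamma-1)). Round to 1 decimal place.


Step 1: (gamma-1)/2 * M^2 = 0.2 * 1.69 = 0.338
Step 2: 1 + 0.338 = 1.338
Step 3: Exponent gamma/(gamma-1) = 3.5
Step 4: P0 = 57260 * 1.338^3.5 = 158652.8 Pa

158652.8


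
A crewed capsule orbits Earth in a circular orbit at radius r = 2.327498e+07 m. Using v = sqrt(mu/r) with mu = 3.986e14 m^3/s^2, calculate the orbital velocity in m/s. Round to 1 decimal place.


Step 1: mu / r = 3.986e14 / 2.327498e+07 = 17125686.0371
Step 2: v = sqrt(17125686.0371) = 4138.3 m/s

4138.3


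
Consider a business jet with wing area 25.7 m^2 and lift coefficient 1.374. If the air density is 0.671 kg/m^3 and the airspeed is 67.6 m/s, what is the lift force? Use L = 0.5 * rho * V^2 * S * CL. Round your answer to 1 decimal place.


Step 1: Calculate dynamic pressure q = 0.5 * 0.671 * 67.6^2 = 0.5 * 0.671 * 4569.76 = 1533.1545 Pa
Step 2: Multiply by wing area and lift coefficient: L = 1533.1545 * 25.7 * 1.374
Step 3: L = 39402.0701 * 1.374 = 54138.4 N

54138.4


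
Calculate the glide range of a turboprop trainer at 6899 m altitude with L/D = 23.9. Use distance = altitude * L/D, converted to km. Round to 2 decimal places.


Step 1: Glide distance = altitude * L/D = 6899 * 23.9 = 164886.1 m
Step 2: Convert to km: 164886.1 / 1000 = 164.89 km

164.89


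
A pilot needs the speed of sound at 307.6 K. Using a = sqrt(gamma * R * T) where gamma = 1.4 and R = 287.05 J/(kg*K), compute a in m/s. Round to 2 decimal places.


Step 1: gamma * R * T = 1.4 * 287.05 * 307.6 = 123615.212
Step 2: a = sqrt(123615.212) = 351.59 m/s

351.59


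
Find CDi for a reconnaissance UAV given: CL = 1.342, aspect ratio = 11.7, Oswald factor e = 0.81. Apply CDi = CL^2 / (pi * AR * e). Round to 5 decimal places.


Step 1: CL^2 = 1.342^2 = 1.800964
Step 2: pi * AR * e = 3.14159 * 11.7 * 0.81 = 29.772874
Step 3: CDi = 1.800964 / 29.772874 = 0.06049

0.06049


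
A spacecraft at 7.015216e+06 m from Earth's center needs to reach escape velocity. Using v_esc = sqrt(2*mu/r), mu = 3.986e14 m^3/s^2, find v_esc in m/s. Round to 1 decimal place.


Step 1: 2*mu/r = 2 * 3.986e14 / 7.015216e+06 = 113638696.2283
Step 2: v_esc = sqrt(113638696.2283) = 10660.1 m/s

10660.1


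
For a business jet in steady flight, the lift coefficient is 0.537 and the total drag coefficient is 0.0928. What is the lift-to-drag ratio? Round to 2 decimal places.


Step 1: L/D = CL / CD = 0.537 / 0.0928
Step 2: L/D = 5.79

5.79


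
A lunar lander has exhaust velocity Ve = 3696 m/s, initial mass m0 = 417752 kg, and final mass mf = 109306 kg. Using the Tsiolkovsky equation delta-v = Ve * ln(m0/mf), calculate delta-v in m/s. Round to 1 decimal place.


Step 1: Mass ratio m0/mf = 417752 / 109306 = 3.821858
Step 2: ln(3.821858) = 1.340737
Step 3: delta-v = 3696 * 1.340737 = 4955.4 m/s

4955.4


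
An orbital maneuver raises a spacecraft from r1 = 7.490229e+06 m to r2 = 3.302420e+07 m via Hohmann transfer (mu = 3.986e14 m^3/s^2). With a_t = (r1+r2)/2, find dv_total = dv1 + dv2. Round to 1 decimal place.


Step 1: Transfer semi-major axis a_t = (7.490229e+06 + 3.302420e+07) / 2 = 2.025721e+07 m
Step 2: v1 (circular at r1) = sqrt(mu/r1) = 7294.93 m/s
Step 3: v_t1 = sqrt(mu*(2/r1 - 1/a_t)) = 9314.24 m/s
Step 4: dv1 = |9314.24 - 7294.93| = 2019.31 m/s
Step 5: v2 (circular at r2) = 3474.18 m/s, v_t2 = 2112.57 m/s
Step 6: dv2 = |3474.18 - 2112.57| = 1361.62 m/s
Step 7: Total delta-v = 2019.31 + 1361.62 = 3380.9 m/s

3380.9


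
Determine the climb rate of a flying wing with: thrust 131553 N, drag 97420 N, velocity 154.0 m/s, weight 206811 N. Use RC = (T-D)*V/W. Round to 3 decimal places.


Step 1: Excess thrust = T - D = 131553 - 97420 = 34133 N
Step 2: Excess power = 34133 * 154.0 = 5256482.0 W
Step 3: RC = 5256482.0 / 206811 = 25.417 m/s

25.417


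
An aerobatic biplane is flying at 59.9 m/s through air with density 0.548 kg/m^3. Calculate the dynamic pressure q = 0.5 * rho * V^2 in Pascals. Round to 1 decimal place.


Step 1: V^2 = 59.9^2 = 3588.01
Step 2: q = 0.5 * 0.548 * 3588.01
Step 3: q = 983.1 Pa

983.1


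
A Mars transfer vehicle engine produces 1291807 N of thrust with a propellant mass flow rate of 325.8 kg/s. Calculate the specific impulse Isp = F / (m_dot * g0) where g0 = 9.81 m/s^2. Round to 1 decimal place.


Step 1: m_dot * g0 = 325.8 * 9.81 = 3196.1
Step 2: Isp = 1291807 / 3196.1 = 404.2 s

404.2


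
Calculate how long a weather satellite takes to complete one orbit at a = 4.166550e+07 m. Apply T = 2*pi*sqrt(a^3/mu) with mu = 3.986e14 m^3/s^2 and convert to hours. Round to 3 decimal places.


Step 1: a^3 / mu = 7.233189e+22 / 3.986e14 = 1.814648e+08
Step 2: sqrt(1.814648e+08) = 13470.8888 s
Step 3: T = 2*pi * 13470.8888 = 84640.09 s
Step 4: T in hours = 84640.09 / 3600 = 23.511 hours

23.511


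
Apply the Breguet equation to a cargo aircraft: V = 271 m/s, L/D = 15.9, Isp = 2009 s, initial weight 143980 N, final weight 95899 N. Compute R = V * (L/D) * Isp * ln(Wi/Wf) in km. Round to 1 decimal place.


Step 1: Coefficient = V * (L/D) * Isp = 271 * 15.9 * 2009 = 8656580.1 m
Step 2: Wi/Wf = 143980 / 95899 = 1.501371
Step 3: ln(1.501371) = 0.406379
Step 4: R = 8656580.1 * 0.406379 = 3517851.0 m = 3517.9 km

3517.9


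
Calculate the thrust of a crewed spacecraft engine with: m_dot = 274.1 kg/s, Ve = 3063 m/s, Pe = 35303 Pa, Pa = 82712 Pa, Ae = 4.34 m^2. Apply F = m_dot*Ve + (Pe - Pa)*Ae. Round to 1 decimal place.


Step 1: Momentum thrust = m_dot * Ve = 274.1 * 3063 = 839568.3 N
Step 2: Pressure thrust = (Pe - Pa) * Ae = (35303 - 82712) * 4.34 = -205755.06 N
Step 3: Total thrust F = 839568.3 + -205755.06 = 633813.2 N

633813.2


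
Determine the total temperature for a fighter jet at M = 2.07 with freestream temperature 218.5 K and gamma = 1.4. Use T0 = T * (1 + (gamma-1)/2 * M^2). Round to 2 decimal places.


Step 1: (gamma-1)/2 = 0.2
Step 2: M^2 = 4.2849
Step 3: 1 + 0.2 * 4.2849 = 1.85698
Step 4: T0 = 218.5 * 1.85698 = 405.75 K

405.75


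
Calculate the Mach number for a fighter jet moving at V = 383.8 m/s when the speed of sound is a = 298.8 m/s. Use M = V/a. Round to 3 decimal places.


Step 1: M = V / a = 383.8 / 298.8
Step 2: M = 1.284

1.284


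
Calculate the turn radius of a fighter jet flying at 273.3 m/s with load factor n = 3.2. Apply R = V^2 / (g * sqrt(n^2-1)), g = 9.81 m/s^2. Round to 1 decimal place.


Step 1: V^2 = 273.3^2 = 74692.89
Step 2: n^2 - 1 = 3.2^2 - 1 = 9.24
Step 3: sqrt(9.24) = 3.039737
Step 4: R = 74692.89 / (9.81 * 3.039737) = 2504.8 m

2504.8


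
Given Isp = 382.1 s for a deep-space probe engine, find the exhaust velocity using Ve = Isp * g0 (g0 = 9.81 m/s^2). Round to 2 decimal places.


Step 1: Ve = Isp * g0 = 382.1 * 9.81
Step 2: Ve = 3748.40 m/s

3748.40


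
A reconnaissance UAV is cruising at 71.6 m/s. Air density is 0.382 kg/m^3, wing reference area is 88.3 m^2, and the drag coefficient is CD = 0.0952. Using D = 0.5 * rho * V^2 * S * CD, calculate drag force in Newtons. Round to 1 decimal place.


Step 1: Dynamic pressure q = 0.5 * 0.382 * 71.6^2 = 979.173 Pa
Step 2: Drag D = q * S * CD = 979.173 * 88.3 * 0.0952
Step 3: D = 8231.1 N

8231.1


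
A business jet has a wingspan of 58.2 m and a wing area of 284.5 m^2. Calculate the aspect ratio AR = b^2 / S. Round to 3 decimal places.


Step 1: b^2 = 58.2^2 = 3387.24
Step 2: AR = 3387.24 / 284.5 = 11.906

11.906


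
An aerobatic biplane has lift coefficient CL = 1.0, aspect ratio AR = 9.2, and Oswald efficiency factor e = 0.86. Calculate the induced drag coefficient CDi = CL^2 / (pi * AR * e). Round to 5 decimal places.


Step 1: CL^2 = 1.0^2 = 1.0
Step 2: pi * AR * e = 3.14159 * 9.2 * 0.86 = 24.856281
Step 3: CDi = 1.0 / 24.856281 = 0.04023

0.04023


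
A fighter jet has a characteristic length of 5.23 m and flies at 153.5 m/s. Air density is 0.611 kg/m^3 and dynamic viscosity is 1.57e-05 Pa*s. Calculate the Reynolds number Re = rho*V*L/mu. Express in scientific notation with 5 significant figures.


Step 1: Numerator = rho * V * L = 0.611 * 153.5 * 5.23 = 490.513855
Step 2: Re = 490.513855 / 1.57e-05
Step 3: Re = 3.1243e+07

3.1243e+07


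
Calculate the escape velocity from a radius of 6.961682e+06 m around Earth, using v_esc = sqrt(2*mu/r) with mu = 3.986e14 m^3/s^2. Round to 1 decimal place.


Step 1: 2*mu/r = 2 * 3.986e14 / 6.961682e+06 = 114512556.0174
Step 2: v_esc = sqrt(114512556.0174) = 10701.1 m/s

10701.1


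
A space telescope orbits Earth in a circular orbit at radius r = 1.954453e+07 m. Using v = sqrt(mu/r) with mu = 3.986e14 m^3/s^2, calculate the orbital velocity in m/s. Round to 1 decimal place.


Step 1: mu / r = 3.986e14 / 1.954453e+07 = 20394453.0772
Step 2: v = sqrt(20394453.0772) = 4516.0 m/s

4516.0


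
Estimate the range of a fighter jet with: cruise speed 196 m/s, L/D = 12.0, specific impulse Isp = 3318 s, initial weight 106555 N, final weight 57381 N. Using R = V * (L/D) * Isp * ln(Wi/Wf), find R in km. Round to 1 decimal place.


Step 1: Coefficient = V * (L/D) * Isp = 196 * 12.0 * 3318 = 7803936.0 m
Step 2: Wi/Wf = 106555 / 57381 = 1.856974
Step 3: ln(1.856974) = 0.618948
Step 4: R = 7803936.0 * 0.618948 = 4830230.9 m = 4830.2 km

4830.2


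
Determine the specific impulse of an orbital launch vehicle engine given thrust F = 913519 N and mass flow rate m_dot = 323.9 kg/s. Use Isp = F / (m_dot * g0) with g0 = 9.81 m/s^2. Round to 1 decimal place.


Step 1: m_dot * g0 = 323.9 * 9.81 = 3177.46
Step 2: Isp = 913519 / 3177.46 = 287.5 s

287.5


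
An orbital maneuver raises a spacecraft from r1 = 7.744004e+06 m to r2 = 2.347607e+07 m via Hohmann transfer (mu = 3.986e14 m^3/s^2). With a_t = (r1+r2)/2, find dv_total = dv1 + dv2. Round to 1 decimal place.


Step 1: Transfer semi-major axis a_t = (7.744004e+06 + 2.347607e+07) / 2 = 1.561004e+07 m
Step 2: v1 (circular at r1) = sqrt(mu/r1) = 7174.4 m/s
Step 3: v_t1 = sqrt(mu*(2/r1 - 1/a_t)) = 8798.26 m/s
Step 4: dv1 = |8798.26 - 7174.4| = 1623.85 m/s
Step 5: v2 (circular at r2) = 4120.56 m/s, v_t2 = 2902.26 m/s
Step 6: dv2 = |4120.56 - 2902.26| = 1218.29 m/s
Step 7: Total delta-v = 1623.85 + 1218.29 = 2842.1 m/s

2842.1


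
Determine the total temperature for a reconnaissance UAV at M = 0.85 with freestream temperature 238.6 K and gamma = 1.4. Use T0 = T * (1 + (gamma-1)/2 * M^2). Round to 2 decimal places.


Step 1: (gamma-1)/2 = 0.2
Step 2: M^2 = 0.7225
Step 3: 1 + 0.2 * 0.7225 = 1.1445
Step 4: T0 = 238.6 * 1.1445 = 273.08 K

273.08


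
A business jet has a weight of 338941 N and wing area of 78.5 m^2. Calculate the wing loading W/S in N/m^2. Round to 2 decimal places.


Step 1: Wing loading = W / S = 338941 / 78.5
Step 2: Wing loading = 4317.72 N/m^2

4317.72


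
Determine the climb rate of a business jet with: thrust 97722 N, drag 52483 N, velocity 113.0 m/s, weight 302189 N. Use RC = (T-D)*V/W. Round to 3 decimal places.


Step 1: Excess thrust = T - D = 97722 - 52483 = 45239 N
Step 2: Excess power = 45239 * 113.0 = 5112007.0 W
Step 3: RC = 5112007.0 / 302189 = 16.917 m/s

16.917


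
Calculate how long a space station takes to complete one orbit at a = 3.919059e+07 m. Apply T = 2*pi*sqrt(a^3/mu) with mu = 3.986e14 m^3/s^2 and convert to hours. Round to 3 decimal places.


Step 1: a^3 / mu = 6.019292e+22 / 3.986e14 = 1.510108e+08
Step 2: sqrt(1.510108e+08) = 12288.6466 s
Step 3: T = 2*pi * 12288.6466 = 77211.84 s
Step 4: T in hours = 77211.84 / 3600 = 21.448 hours

21.448


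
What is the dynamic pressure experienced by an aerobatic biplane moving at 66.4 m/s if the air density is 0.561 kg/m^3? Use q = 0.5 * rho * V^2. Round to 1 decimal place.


Step 1: V^2 = 66.4^2 = 4408.96
Step 2: q = 0.5 * 0.561 * 4408.96
Step 3: q = 1236.7 Pa

1236.7


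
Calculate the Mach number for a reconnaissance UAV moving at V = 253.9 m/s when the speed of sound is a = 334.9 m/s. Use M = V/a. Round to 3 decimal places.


Step 1: M = V / a = 253.9 / 334.9
Step 2: M = 0.758

0.758


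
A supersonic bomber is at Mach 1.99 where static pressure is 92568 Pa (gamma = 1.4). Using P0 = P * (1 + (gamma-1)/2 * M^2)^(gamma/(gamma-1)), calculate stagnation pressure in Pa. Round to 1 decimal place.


Step 1: (gamma-1)/2 * M^2 = 0.2 * 3.9601 = 0.79202
Step 2: 1 + 0.79202 = 1.79202
Step 3: Exponent gamma/(gamma-1) = 3.5
Step 4: P0 = 92568 * 1.79202^3.5 = 713117.1 Pa

713117.1


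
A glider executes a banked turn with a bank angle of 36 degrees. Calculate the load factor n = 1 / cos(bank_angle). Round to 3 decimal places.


Step 1: Convert 36 degrees to radians = 0.628319
Step 2: cos(36 deg) = 0.809017
Step 3: n = 1 / 0.809017 = 1.236

1.236


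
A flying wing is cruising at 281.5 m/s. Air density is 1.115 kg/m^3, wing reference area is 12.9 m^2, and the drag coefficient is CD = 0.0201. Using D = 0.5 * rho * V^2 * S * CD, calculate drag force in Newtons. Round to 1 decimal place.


Step 1: Dynamic pressure q = 0.5 * 1.115 * 281.5^2 = 44177.5544 Pa
Step 2: Drag D = q * S * CD = 44177.5544 * 12.9 * 0.0201
Step 3: D = 11454.8 N

11454.8


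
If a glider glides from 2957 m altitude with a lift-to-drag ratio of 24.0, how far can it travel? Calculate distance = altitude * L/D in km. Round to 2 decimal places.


Step 1: Glide distance = altitude * L/D = 2957 * 24.0 = 70968.0 m
Step 2: Convert to km: 70968.0 / 1000 = 70.97 km

70.97


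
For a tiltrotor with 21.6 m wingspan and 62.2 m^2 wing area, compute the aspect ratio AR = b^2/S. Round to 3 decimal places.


Step 1: b^2 = 21.6^2 = 466.56
Step 2: AR = 466.56 / 62.2 = 7.501

7.501


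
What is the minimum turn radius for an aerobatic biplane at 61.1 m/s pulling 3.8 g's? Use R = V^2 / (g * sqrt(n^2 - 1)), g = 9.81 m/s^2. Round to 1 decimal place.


Step 1: V^2 = 61.1^2 = 3733.21
Step 2: n^2 - 1 = 3.8^2 - 1 = 13.44
Step 3: sqrt(13.44) = 3.666061
Step 4: R = 3733.21 / (9.81 * 3.666061) = 103.8 m

103.8


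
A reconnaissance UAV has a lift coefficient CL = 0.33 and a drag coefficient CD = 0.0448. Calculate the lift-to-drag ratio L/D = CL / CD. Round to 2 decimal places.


Step 1: L/D = CL / CD = 0.33 / 0.0448
Step 2: L/D = 7.37

7.37


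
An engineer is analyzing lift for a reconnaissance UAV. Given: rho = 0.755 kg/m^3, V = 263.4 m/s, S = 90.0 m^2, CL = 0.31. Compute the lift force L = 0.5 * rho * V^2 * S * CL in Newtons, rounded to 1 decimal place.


Step 1: Calculate dynamic pressure q = 0.5 * 0.755 * 263.4^2 = 0.5 * 0.755 * 69379.56 = 26190.7839 Pa
Step 2: Multiply by wing area and lift coefficient: L = 26190.7839 * 90.0 * 0.31
Step 3: L = 2357170.551 * 0.31 = 730722.9 N

730722.9


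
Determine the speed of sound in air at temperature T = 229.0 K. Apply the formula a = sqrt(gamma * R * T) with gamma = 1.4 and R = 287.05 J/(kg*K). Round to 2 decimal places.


Step 1: gamma * R * T = 1.4 * 287.05 * 229.0 = 92028.23
Step 2: a = sqrt(92028.23) = 303.36 m/s

303.36


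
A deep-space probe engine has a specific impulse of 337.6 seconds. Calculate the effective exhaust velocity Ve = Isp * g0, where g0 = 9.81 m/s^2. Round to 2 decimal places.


Step 1: Ve = Isp * g0 = 337.6 * 9.81
Step 2: Ve = 3311.86 m/s

3311.86


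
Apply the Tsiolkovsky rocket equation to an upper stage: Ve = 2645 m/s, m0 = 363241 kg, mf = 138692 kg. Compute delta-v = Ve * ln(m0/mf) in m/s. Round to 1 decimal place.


Step 1: Mass ratio m0/mf = 363241 / 138692 = 2.619048
Step 2: ln(2.619048) = 0.962811
Step 3: delta-v = 2645 * 0.962811 = 2546.6 m/s

2546.6


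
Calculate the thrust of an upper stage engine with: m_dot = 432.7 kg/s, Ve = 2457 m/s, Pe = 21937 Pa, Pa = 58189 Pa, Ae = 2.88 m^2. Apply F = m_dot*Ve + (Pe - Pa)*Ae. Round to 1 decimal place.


Step 1: Momentum thrust = m_dot * Ve = 432.7 * 2457 = 1063143.9 N
Step 2: Pressure thrust = (Pe - Pa) * Ae = (21937 - 58189) * 2.88 = -104405.76 N
Step 3: Total thrust F = 1063143.9 + -104405.76 = 958738.1 N

958738.1


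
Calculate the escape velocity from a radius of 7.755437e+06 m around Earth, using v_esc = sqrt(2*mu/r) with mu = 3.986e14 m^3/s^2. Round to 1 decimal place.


Step 1: 2*mu/r = 2 * 3.986e14 / 7.755437e+06 = 102792402.285
Step 2: v_esc = sqrt(102792402.285) = 10138.7 m/s

10138.7


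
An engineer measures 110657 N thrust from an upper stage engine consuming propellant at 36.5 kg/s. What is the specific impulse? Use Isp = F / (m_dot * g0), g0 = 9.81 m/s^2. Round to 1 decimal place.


Step 1: m_dot * g0 = 36.5 * 9.81 = 358.06
Step 2: Isp = 110657 / 358.06 = 309.0 s

309.0


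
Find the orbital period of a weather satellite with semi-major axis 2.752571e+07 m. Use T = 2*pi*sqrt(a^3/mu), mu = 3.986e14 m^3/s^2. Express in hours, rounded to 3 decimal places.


Step 1: a^3 / mu = 2.085526e+22 / 3.986e14 = 5.232127e+07
Step 2: sqrt(5.232127e+07) = 7233.3445 s
Step 3: T = 2*pi * 7233.3445 = 45448.44 s
Step 4: T in hours = 45448.44 / 3600 = 12.625 hours

12.625


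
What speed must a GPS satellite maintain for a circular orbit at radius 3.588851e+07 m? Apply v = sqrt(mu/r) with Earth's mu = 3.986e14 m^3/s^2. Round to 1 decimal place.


Step 1: mu / r = 3.986e14 / 3.588851e+07 = 11106618.8036
Step 2: v = sqrt(11106618.8036) = 3332.7 m/s

3332.7


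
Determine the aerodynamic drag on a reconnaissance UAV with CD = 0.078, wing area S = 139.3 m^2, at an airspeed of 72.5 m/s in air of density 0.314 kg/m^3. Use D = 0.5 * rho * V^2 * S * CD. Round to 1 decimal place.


Step 1: Dynamic pressure q = 0.5 * 0.314 * 72.5^2 = 825.2313 Pa
Step 2: Drag D = q * S * CD = 825.2313 * 139.3 * 0.078
Step 3: D = 8966.5 N

8966.5


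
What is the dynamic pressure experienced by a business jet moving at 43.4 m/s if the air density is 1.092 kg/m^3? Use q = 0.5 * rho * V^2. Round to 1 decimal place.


Step 1: V^2 = 43.4^2 = 1883.56
Step 2: q = 0.5 * 1.092 * 1883.56
Step 3: q = 1028.4 Pa

1028.4


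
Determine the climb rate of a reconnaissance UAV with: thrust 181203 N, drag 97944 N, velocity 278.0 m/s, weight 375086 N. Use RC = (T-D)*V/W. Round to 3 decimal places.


Step 1: Excess thrust = T - D = 181203 - 97944 = 83259 N
Step 2: Excess power = 83259 * 278.0 = 23146002.0 W
Step 3: RC = 23146002.0 / 375086 = 61.709 m/s

61.709


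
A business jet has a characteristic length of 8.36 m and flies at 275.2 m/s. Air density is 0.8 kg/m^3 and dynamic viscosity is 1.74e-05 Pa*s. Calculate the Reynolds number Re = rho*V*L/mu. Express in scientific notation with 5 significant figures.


Step 1: Numerator = rho * V * L = 0.8 * 275.2 * 8.36 = 1840.5376
Step 2: Re = 1840.5376 / 1.74e-05
Step 3: Re = 1.0578e+08

1.0578e+08


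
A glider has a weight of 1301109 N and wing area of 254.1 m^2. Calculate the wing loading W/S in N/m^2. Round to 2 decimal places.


Step 1: Wing loading = W / S = 1301109 / 254.1
Step 2: Wing loading = 5120.46 N/m^2

5120.46


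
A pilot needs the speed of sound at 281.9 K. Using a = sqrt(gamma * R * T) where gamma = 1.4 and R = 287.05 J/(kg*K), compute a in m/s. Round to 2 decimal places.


Step 1: gamma * R * T = 1.4 * 287.05 * 281.9 = 113287.153
Step 2: a = sqrt(113287.153) = 336.58 m/s

336.58
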